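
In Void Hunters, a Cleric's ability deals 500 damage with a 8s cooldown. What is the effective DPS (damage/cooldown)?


DPS = damage / cooldown
= 500 / 8
= 62.50

62.50 DPS


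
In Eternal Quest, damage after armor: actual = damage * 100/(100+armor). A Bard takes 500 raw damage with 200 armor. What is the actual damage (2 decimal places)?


actual = 500 * 100 / (100 + 200)
= 500 * 100 / 300
= 50000 / 300
= 166.67

166.67 damage


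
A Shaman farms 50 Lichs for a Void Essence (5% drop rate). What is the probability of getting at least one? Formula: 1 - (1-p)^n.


P(at least one) = 1 - P(none) = 1 - (1-p)^n
p = 5/100 = 0.05
1 - p = 0.95
(1 - p)^50 = 0.95^50 = 0.076945
P(at least one) = 1 - 0.076945 = 0.9231

0.9231


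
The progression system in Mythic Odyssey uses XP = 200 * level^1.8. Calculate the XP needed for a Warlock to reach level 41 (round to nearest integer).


XP = 200 * level^1.8
Substitute level = 41:
XP = 200 * 41^1.8
= 200 * 799.8544
= 159971

159971 XP


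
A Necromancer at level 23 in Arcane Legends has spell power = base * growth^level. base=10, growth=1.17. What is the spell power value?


value = base * growth^level
= 10 * 1.17^23
= 10 * 37.006228
= 370.06

370.06 spell power


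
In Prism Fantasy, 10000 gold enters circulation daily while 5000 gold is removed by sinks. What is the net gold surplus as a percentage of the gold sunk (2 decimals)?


Net gold = 10000 - 5000 = 5000
Inflation rate = net / sunk * 100 = 5000 / 5000 * 100
= 1.0 * 100
= 100.00%

100.00%


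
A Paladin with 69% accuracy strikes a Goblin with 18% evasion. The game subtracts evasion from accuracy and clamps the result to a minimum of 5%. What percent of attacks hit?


accuracy - evasion = 69 - 18 = 51
Apply floor: max(51, 5) = 51
Hit chance = 51%

51%


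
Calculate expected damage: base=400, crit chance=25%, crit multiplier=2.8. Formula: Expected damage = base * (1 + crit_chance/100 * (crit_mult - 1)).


E[dmg] = base * (1 + crit_chance * (crit_mult - 1))
cc as decimal = 25/100 = 0.25
cm - 1 = 2.8 - 1 = 1.8
Bonus factor = 0.25 * 1.8 = 0.45
Total multiplier = 1 + 0.45 = 1.45
Expected damage = 400 * 1.45 = 580.00

580.00 damage


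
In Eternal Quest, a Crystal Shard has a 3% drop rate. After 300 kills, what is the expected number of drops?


Expected drops = kills * (drop_rate / 100)
= 300 * (3 / 100)
= 300 * 0.03
= 9.0

9.0 drops


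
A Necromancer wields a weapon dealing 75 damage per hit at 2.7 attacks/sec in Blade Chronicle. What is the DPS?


DPS = damage * attack_speed
= 75 * 2.7
= 202.5

202.5 DPS


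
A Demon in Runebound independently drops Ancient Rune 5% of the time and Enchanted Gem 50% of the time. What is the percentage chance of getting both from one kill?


For independent events, P(both) = P(A) * P(B)
= 5% * 50%
= 250 / 100 %
= 2.5%

2.5%


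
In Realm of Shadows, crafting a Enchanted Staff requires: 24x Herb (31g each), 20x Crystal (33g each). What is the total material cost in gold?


Cost breakdown:
  Herb: 24 * 31 = 744
  Crystal: 20 * 33 = 660
Total = 744 + 660 = 1404

1404 gold


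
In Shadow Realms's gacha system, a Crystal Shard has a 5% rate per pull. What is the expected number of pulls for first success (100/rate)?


Expected pulls for a geometric distribution = 1/p = 100 / rate%
= 100 / 5
= 20.0

20.0 pulls


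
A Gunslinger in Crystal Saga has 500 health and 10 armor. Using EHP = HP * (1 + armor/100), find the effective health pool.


EHP = 500 * (1 + 10/100)
= 500 * (1 + 0.1)
= 500 * 1.1
= 550.0

550.0 EHP


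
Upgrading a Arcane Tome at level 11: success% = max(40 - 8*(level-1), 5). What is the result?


raw_rate = 40 - 8 * (11 - 1)
= 40 - 8 * 10
= 40 - 80
= -40
Apply floor: max(-40, 5) = 5%

5%


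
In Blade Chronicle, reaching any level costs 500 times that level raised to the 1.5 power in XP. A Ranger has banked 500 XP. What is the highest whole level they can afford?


XP = 500 * level^1.5, so level = (XP / 500)^(1/1.5)
= (500 / 500)^(1/1.5)
= 1.0^0.6667
= 1.0
Floor: level = 1

level 1


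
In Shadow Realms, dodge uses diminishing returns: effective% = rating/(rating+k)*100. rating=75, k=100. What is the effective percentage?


effective% = rating / (rating + k) * 100
= 75 / (75 + 100) * 100
= 75 / 175 * 100
= 0.428571 * 100
= 42.86%

42.86%


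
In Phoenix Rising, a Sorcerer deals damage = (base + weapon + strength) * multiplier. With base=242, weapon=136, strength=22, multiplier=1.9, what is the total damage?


Sum base + weapon + str = 242 + 136 + 22 = 400
Multiply by 1.9:
400 * 1.9 = 760.0

760.0 damage


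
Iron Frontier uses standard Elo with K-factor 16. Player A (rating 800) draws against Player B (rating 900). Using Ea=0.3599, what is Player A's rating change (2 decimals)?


Elo update: delta = K * (S - Ea), where S = 0.5 (draws)
S - Ea = 0.5 - 0.3599 = 0.1401
Rating change = 16 * 0.1401
= 2.24

2.24 rating points


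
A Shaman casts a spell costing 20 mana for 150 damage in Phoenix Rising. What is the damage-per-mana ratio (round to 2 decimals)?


Efficiency = damage / mana
= 150 / 20
= 7.50

7.50 dmg/mana


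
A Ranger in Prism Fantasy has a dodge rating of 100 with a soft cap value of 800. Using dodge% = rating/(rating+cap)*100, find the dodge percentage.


dodge% = 100 / (100 + 800) * 100
= 100 / 900 * 100
= 0.111111 * 100
= 11.11%

11.11%


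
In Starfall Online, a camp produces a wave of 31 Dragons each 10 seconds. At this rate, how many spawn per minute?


Spawns per minute = count * (60 / interval)
= 31 * (60 / 10)
= 31 * 6.0
= 186.0

186.0 per minute


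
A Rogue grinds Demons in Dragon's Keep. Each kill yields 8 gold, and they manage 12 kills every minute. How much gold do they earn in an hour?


Gold per minute = 8 * 12 = 96
Gold per hour = 96 * 60 = 5760

5760 gold/hour


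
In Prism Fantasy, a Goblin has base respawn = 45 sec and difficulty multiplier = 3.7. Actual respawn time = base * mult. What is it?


Respawn time = base * multiplier
= 45 * 3.7
= 166.5 seconds

166.5 seconds


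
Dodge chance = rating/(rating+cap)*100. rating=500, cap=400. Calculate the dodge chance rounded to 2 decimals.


dodge% = 500 / (500 + 400) * 100
= 500 / 900 * 100
= 0.555556 * 100
= 55.56%

55.56%


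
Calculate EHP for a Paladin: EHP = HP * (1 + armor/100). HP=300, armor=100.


EHP = 300 * (1 + 100/100)
= 300 * (1 + 1.0)
= 300 * 2.0
= 600.0

600.0 EHP


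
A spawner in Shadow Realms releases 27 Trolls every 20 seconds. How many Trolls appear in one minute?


Spawns per minute = count * (60 / interval)
= 27 * (60 / 20)
= 27 * 3.0
= 81.0

81.0 per minute


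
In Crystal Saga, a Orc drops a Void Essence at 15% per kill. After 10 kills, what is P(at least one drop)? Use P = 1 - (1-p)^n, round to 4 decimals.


P(at least one) = 1 - P(none) = 1 - (1-p)^n
p = 15/100 = 0.15
1 - p = 0.85
(1 - p)^10 = 0.85^10 = 0.196874
P(at least one) = 1 - 0.196874 = 0.8031

0.8031


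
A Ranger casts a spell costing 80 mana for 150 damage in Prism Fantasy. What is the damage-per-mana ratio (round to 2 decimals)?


Efficiency = damage / mana
= 150 / 80
= 1.88

1.88 dmg/mana


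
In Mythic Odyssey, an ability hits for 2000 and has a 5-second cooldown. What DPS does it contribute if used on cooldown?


DPS = damage / cooldown
= 2000 / 5
= 400.00

400.00 DPS


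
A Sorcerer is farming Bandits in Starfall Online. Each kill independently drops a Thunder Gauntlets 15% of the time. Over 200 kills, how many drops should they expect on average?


Expected drops = kills * (drop_rate / 100)
= 200 * (15 / 100)
= 200 * 0.15
= 30.0

30.0 drops


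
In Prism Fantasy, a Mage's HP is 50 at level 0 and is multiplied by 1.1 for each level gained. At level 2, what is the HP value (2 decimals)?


value = base * growth^level
= 50 * 1.1^2
= 50 * 1.21
= 60.50

60.50 HP


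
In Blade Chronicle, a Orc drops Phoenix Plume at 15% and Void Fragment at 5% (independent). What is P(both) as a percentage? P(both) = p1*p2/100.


For independent events, P(both) = P(A) * P(B)
= 15% * 5%
= 75 / 100 %
= 0.75%

0.75%


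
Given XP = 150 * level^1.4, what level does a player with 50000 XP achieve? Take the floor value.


XP = 150 * level^1.4, so level = (XP / 150)^(1/1.4)
= (50000 / 150)^(1/1.4)
= 333.3333^0.7143
= 63.3952
Floor: level = 63

level 63


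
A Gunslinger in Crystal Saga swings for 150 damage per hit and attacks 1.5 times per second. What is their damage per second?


DPS = damage * attack_speed
= 150 * 1.5
= 225.0

225.0 DPS


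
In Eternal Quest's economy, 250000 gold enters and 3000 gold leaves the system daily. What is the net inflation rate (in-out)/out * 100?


Net gold = 250000 - 3000 = 247000
Inflation rate = net / sunk * 100 = 247000 / 3000 * 100
= 82.333333 * 100
= 8233.33%

8233.33%


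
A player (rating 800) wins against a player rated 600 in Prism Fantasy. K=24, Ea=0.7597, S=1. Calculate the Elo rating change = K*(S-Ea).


Elo update: delta = K * (S - Ea), where S = 1 (wins)
S - Ea = 1 - 0.7597 = 0.2403
Rating change = 24 * 0.2403
= 5.77

5.77 rating points


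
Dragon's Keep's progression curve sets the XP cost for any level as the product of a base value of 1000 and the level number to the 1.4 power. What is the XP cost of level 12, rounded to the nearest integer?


XP = 1000 * level^1.4
Substitute level = 12:
XP = 1000 * 12^1.4
= 1000 * 32.423
= 32423

32423 XP


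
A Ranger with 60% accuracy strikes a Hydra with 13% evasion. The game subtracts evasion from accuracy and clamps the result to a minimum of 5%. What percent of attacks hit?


accuracy - evasion = 60 - 13 = 47
Apply floor: max(47, 5) = 47
Hit chance = 47%

47%


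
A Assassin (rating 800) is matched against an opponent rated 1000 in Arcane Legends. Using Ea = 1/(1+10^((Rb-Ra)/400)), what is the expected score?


Elo expected score: Ea = 1/(1 + 10^((Rb-Ra)/400))
Rb - Ra = 1000 - 800 = 200
(Rb-Ra)/400 = 200/400 = 0.5
10^0.5 = 3.162278
Ea = 1/(1 + 3.162278) = 1/4.162278 = 0.2403

0.2403


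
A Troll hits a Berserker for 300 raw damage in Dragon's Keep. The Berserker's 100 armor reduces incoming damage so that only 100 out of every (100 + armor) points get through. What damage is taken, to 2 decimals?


actual = 300 * 100 / (100 + 100)
= 300 * 100 / 200
= 30000 / 200
= 150.00

150.00 damage


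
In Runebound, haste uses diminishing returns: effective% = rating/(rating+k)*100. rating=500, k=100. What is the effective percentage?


effective% = rating / (rating + k) * 100
= 500 / (500 + 100) * 100
= 500 / 600 * 100
= 0.833333 * 100
= 83.33%

83.33%


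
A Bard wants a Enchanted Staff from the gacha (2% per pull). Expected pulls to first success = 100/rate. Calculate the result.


Expected pulls for a geometric distribution = 1/p = 100 / rate%
= 100 / 2
= 50.0

50.0 pulls


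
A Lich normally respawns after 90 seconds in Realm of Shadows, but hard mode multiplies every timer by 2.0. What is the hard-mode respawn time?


Respawn time = base * multiplier
= 90 * 2.0
= 180.0 seconds

180.0 seconds


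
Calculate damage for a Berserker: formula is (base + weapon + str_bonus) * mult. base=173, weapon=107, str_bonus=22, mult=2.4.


Sum base + weapon + str = 173 + 107 + 22 = 302
Multiply by 2.4:
302 * 2.4 = 724.8

724.8 damage


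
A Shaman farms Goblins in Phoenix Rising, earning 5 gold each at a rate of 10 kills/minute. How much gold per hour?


Gold per minute = 5 * 10 = 50
Gold per hour = 50 * 60 = 3000

3000 gold/hour


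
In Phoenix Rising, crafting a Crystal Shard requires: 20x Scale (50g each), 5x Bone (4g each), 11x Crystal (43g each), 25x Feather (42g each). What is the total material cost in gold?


Cost breakdown:
  Scale: 20 * 50 = 1000
  Bone: 5 * 4 = 20
  Crystal: 11 * 43 = 473
  Feather: 25 * 42 = 1050
Total = 1000 + 20 + 473 + 1050 = 2543

2543 gold


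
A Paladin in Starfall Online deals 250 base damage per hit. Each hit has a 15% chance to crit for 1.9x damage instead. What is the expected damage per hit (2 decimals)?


E[dmg] = base * (1 + crit_chance * (crit_mult - 1))
cc as decimal = 15/100 = 0.15
cm - 1 = 1.9 - 1 = 0.9
Bonus factor = 0.15 * 0.9 = 0.135
Total multiplier = 1 + 0.135 = 1.135
Expected damage = 250 * 1.135 = 283.75

283.75 damage


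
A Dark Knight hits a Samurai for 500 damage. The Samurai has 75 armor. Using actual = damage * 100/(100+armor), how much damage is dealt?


actual = 500 * 100 / (100 + 75)
= 500 * 100 / 175
= 50000 / 175
= 285.71

285.71 damage


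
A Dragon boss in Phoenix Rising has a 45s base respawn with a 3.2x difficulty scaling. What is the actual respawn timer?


Respawn time = base * multiplier
= 45 * 3.2
= 144.0 seconds

144.0 seconds


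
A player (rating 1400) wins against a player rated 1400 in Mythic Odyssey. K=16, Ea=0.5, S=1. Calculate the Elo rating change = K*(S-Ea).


Elo update: delta = K * (S - Ea), where S = 1 (wins)
S - Ea = 1 - 0.5 = 0.5
Rating change = 16 * 0.5
= 8.00

8.00 rating points


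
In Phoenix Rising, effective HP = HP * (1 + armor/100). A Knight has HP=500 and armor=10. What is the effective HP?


EHP = 500 * (1 + 10/100)
= 500 * (1 + 0.1)
= 500 * 1.1
= 550.0

550.0 EHP


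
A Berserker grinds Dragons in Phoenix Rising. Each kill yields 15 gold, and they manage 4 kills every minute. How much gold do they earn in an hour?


Gold per minute = 15 * 4 = 60
Gold per hour = 60 * 60 = 3600

3600 gold/hour


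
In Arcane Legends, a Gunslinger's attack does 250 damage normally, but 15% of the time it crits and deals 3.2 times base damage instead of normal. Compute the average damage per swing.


E[dmg] = base * (1 + crit_chance * (crit_mult - 1))
cc as decimal = 15/100 = 0.15
cm - 1 = 3.2 - 1 = 2.2
Bonus factor = 0.15 * 2.2 = 0.33
Total multiplier = 1 + 0.33 = 1.33
Expected damage = 250 * 1.33 = 332.50

332.50 damage


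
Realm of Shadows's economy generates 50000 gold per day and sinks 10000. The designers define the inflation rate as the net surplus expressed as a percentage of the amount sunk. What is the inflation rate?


Net gold = 50000 - 10000 = 40000
Inflation rate = net / sunk * 100 = 40000 / 10000 * 100
= 4.0 * 100
= 400.00%

400.00%


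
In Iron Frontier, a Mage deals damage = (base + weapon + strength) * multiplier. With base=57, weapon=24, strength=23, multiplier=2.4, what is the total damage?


Sum base + weapon + str = 57 + 24 + 23 = 104
Multiply by 2.4:
104 * 2.4 = 249.6

249.6 damage


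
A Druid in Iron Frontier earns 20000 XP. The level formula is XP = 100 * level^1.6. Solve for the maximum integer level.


XP = 100 * level^1.6, so level = (XP / 100)^(1/1.6)
= (20000 / 100)^(1/1.6)
= 200.0^0.625
= 27.4248
Floor: level = 27

level 27


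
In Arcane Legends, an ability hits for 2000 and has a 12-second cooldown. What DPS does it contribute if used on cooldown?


DPS = damage / cooldown
= 2000 / 12
= 166.67

166.67 DPS


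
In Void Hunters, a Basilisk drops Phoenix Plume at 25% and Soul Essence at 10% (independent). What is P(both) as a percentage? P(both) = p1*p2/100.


For independent events, P(both) = P(A) * P(B)
= 25% * 10%
= 250 / 100 %
= 2.5%

2.5%


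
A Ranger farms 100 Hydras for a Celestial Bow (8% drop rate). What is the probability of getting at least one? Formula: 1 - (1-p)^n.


P(at least one) = 1 - P(none) = 1 - (1-p)^n
p = 8/100 = 0.08
1 - p = 0.92
(1 - p)^100 = 0.92^100 = 0.000239
P(at least one) = 1 - 0.000239 = 0.9998

0.9998


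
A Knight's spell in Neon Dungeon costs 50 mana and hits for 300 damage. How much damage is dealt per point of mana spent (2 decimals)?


Efficiency = damage / mana
= 300 / 50
= 6.00

6.00 dmg/mana


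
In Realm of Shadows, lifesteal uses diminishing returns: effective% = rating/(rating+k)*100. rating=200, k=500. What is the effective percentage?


effective% = rating / (rating + k) * 100
= 200 / (200 + 500) * 100
= 200 / 700 * 100
= 0.285714 * 100
= 28.57%

28.57%


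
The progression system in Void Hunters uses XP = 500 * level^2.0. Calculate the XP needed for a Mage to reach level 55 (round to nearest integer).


XP = 500 * level^2.0
Substitute level = 55:
XP = 500 * 55^2.0
= 500 * 3025.0
= 1512500

1512500 XP


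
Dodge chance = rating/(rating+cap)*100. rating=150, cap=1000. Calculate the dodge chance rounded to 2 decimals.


dodge% = 150 / (150 + 1000) * 100
= 150 / 1150 * 100
= 0.130435 * 100
= 13.04%

13.04%


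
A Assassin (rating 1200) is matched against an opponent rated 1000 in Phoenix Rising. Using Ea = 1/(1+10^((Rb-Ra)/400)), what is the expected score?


Elo expected score: Ea = 1/(1 + 10^((Rb-Ra)/400))
Rb - Ra = 1000 - 1200 = -200
(Rb-Ra)/400 = -200/400 = -0.5
10^-0.5 = 0.316228
Ea = 1/(1 + 0.316228) = 1/1.316228 = 0.7597

0.7597


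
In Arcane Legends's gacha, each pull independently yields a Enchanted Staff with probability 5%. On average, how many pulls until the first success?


Expected pulls for a geometric distribution = 1/p = 100 / rate%
= 100 / 5
= 20.0

20.0 pulls


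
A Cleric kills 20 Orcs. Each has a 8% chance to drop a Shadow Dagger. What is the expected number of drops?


Expected drops = kills * (drop_rate / 100)
= 20 * (8 / 100)
= 20 * 0.08
= 1.6

1.6 drops


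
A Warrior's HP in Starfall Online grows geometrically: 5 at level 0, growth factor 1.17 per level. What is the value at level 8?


value = base * growth^level
= 5 * 1.17^8
= 5 * 3.511453
= 17.56

17.56 HP


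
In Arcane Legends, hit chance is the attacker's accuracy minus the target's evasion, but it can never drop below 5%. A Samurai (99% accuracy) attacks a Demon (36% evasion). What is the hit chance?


accuracy - evasion = 99 - 36 = 63
Apply floor: max(63, 5) = 63
Hit chance = 63%

63%


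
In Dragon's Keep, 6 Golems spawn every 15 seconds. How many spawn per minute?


Spawns per minute = count * (60 / interval)
= 6 * (60 / 15)
= 6 * 4.0
= 24.0

24.0 per minute


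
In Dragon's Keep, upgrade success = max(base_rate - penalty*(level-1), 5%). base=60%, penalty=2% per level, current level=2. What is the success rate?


raw_rate = 60 - 2 * (2 - 1)
= 60 - 2 * 1
= 60 - 2
= 58
Apply floor: max(58, 5) = 58%

58%


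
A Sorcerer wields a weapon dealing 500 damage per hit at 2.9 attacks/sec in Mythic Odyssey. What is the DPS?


DPS = damage * attack_speed
= 500 * 2.9
= 1450.0

1450.0 DPS


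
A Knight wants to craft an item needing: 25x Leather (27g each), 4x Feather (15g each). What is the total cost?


Cost breakdown:
  Leather: 25 * 27 = 675
  Feather: 4 * 15 = 60
Total = 675 + 60 = 735

735 gold


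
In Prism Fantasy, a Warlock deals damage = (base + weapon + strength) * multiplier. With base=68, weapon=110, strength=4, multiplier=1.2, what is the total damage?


Sum base + weapon + str = 68 + 110 + 4 = 182
Multiply by 1.2:
182 * 1.2 = 218.4

218.4 damage


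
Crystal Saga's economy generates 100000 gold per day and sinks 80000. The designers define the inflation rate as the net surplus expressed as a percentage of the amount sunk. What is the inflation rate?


Net gold = 100000 - 80000 = 20000
Inflation rate = net / sunk * 100 = 20000 / 80000 * 100
= 0.25 * 100
= 25.00%

25.00%


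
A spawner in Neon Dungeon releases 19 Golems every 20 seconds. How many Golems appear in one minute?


Spawns per minute = count * (60 / interval)
= 19 * (60 / 20)
= 19 * 3.0
= 57.0

57.0 per minute


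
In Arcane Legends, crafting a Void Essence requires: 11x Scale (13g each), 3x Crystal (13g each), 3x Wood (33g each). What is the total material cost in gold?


Cost breakdown:
  Scale: 11 * 13 = 143
  Crystal: 3 * 13 = 39
  Wood: 3 * 33 = 99
Total = 143 + 39 + 99 = 281

281 gold


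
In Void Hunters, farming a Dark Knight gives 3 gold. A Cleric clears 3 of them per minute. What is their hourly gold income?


Gold per minute = 3 * 3 = 9
Gold per hour = 9 * 60 = 540

540 gold/hour


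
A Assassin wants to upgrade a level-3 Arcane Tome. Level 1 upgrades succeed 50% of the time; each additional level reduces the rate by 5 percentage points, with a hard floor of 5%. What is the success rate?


raw_rate = 50 - 5 * (3 - 1)
= 50 - 5 * 2
= 50 - 10
= 40
Apply floor: max(40, 5) = 40%

40%


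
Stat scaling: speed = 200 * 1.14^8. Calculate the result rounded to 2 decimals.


value = base * growth^level
= 200 * 1.14^8
= 200 * 2.852586
= 570.52

570.52 speed


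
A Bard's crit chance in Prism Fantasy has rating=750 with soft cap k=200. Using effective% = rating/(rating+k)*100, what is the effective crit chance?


effective% = rating / (rating + k) * 100
= 750 / (750 + 200) * 100
= 750 / 950 * 100
= 0.789474 * 100
= 78.95%

78.95%


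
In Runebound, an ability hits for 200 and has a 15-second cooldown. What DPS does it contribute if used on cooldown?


DPS = damage / cooldown
= 200 / 15
= 13.33

13.33 DPS


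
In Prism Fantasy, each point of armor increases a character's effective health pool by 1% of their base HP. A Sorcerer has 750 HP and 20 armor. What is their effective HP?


EHP = 750 * (1 + 20/100)
= 750 * (1 + 0.2)
= 750 * 1.2
= 900.0

900.0 EHP


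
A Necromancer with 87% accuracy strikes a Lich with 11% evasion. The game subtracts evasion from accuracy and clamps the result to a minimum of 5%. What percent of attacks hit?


accuracy - evasion = 87 - 11 = 76
Apply floor: max(76, 5) = 76
Hit chance = 76%

76%


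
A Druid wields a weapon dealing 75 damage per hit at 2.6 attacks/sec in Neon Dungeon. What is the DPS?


DPS = damage * attack_speed
= 75 * 2.6
= 195.0

195.0 DPS


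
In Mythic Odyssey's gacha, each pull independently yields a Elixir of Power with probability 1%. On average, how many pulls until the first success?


Expected pulls for a geometric distribution = 1/p = 100 / rate%
= 100 / 1
= 100.0

100.0 pulls


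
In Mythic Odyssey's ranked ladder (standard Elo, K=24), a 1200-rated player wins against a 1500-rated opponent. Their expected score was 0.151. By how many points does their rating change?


Elo update: delta = K * (S - Ea), where S = 1 (wins)
S - Ea = 1 - 0.151 = 0.849
Rating change = 24 * 0.849
= 20.38

20.38 rating points


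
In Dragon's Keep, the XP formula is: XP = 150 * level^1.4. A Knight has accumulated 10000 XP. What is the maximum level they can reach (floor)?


XP = 150 * level^1.4, so level = (XP / 150)^(1/1.4)
= (10000 / 150)^(1/1.4)
= 66.6667^0.7143
= 20.0813
Floor: level = 20

level 20


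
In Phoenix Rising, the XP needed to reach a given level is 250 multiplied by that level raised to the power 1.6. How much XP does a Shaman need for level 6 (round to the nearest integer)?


XP = 250 * level^1.6
Substitute level = 6:
XP = 250 * 6^1.6
= 250 * 17.5809
= 4395

4395 XP


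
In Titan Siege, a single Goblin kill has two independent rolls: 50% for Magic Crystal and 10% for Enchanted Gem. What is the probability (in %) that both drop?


For independent events, P(both) = P(A) * P(B)
= 50% * 10%
= 500 / 100 %
= 5.0%

5.0%


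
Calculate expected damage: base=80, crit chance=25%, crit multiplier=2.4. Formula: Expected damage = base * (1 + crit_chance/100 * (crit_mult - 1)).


E[dmg] = base * (1 + crit_chance * (crit_mult - 1))
cc as decimal = 25/100 = 0.25
cm - 1 = 2.4 - 1 = 1.4
Bonus factor = 0.25 * 1.4 = 0.35
Total multiplier = 1 + 0.35 = 1.35
Expected damage = 80 * 1.35 = 108.00

108.00 damage


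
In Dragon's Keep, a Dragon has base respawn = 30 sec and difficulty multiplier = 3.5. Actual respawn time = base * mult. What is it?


Respawn time = base * multiplier
= 30 * 3.5
= 105.0 seconds

105.0 seconds


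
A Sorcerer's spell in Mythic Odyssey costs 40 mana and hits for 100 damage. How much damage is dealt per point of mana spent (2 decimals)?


Efficiency = damage / mana
= 100 / 40
= 2.50

2.50 dmg/mana


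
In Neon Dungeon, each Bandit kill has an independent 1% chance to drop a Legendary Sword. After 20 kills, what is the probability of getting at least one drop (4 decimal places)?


P(at least one) = 1 - P(none) = 1 - (1-p)^n
p = 1/100 = 0.01
1 - p = 0.99
(1 - p)^20 = 0.99^20 = 0.817907
P(at least one) = 1 - 0.817907 = 0.1821

0.1821


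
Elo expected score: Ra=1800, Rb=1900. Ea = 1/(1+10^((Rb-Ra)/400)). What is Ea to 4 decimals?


Elo expected score: Ea = 1/(1 + 10^((Rb-Ra)/400))
Rb - Ra = 1900 - 1800 = 100
(Rb-Ra)/400 = 100/400 = 0.25
10^0.25 = 1.778279
Ea = 1/(1 + 1.778279) = 1/2.778279 = 0.3599

0.3599


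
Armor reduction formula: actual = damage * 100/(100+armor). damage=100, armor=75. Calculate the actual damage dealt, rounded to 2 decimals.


actual = 100 * 100 / (100 + 75)
= 100 * 100 / 175
= 10000 / 175
= 57.14

57.14 damage


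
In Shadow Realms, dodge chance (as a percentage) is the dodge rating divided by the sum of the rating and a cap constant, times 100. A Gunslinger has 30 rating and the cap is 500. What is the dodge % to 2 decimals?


dodge% = 30 / (30 + 500) * 100
= 30 / 530 * 100
= 0.056604 * 100
= 5.66%

5.66%


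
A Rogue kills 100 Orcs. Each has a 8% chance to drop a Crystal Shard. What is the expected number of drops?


Expected drops = kills * (drop_rate / 100)
= 100 * (8 / 100)
= 100 * 0.08
= 8.0

8.0 drops


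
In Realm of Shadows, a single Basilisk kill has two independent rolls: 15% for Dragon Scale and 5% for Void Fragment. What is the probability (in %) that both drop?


For independent events, P(both) = P(A) * P(B)
= 15% * 5%
= 75 / 100 %
= 0.75%

0.75%


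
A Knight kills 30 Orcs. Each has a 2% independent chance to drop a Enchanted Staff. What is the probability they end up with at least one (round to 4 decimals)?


P(at least one) = 1 - P(none) = 1 - (1-p)^n
p = 2/100 = 0.02
1 - p = 0.98
(1 - p)^30 = 0.98^30 = 0.545484
P(at least one) = 1 - 0.545484 = 0.4545

0.4545


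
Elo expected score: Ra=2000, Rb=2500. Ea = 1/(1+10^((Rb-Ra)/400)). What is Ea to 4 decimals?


Elo expected score: Ea = 1/(1 + 10^((Rb-Ra)/400))
Rb - Ra = 2500 - 2000 = 500
(Rb-Ra)/400 = 500/400 = 1.25
10^1.25 = 17.782794
Ea = 1/(1 + 17.782794) = 1/18.782794 = 0.0532

0.0532


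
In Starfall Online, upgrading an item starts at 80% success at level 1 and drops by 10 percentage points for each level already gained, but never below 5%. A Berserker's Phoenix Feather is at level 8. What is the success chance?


raw_rate = 80 - 10 * (8 - 1)
= 80 - 10 * 7
= 80 - 70
= 10
Apply floor: max(10, 5) = 10%

10%


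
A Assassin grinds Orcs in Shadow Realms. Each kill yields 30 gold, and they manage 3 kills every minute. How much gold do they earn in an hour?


Gold per minute = 30 * 3 = 90
Gold per hour = 90 * 60 = 5400

5400 gold/hour


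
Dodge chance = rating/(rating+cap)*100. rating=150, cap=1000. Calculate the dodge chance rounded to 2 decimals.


dodge% = 150 / (150 + 1000) * 100
= 150 / 1150 * 100
= 0.130435 * 100
= 13.04%

13.04%


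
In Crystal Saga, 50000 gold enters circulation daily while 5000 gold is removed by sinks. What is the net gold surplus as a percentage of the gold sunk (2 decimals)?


Net gold = 50000 - 5000 = 45000
Inflation rate = net / sunk * 100 = 45000 / 5000 * 100
= 9.0 * 100
= 900.00%

900.00%


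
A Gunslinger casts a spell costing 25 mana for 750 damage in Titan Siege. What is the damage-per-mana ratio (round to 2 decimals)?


Efficiency = damage / mana
= 750 / 25
= 30.00

30.00 dmg/mana


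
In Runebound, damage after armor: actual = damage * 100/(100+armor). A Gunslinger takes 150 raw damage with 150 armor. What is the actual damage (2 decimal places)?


actual = 150 * 100 / (100 + 150)
= 150 * 100 / 250
= 15000 / 250
= 60.00

60.00 damage


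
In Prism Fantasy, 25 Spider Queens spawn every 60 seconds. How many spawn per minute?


Spawns per minute = count * (60 / interval)
= 25 * (60 / 60)
= 25 * 1.0
= 25.0

25.0 per minute


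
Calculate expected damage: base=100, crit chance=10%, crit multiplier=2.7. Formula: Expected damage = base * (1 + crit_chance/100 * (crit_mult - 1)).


E[dmg] = base * (1 + crit_chance * (crit_mult - 1))
cc as decimal = 10/100 = 0.1
cm - 1 = 2.7 - 1 = 1.7
Bonus factor = 0.1 * 1.7 = 0.17
Total multiplier = 1 + 0.17 = 1.17
Expected damage = 100 * 1.17 = 117.00

117.00 damage


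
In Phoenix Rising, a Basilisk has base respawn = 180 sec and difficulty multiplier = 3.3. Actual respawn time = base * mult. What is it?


Respawn time = base * multiplier
= 180 * 3.3
= 594.0 seconds

594.0 seconds


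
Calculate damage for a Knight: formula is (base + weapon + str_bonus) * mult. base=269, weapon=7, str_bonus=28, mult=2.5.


Sum base + weapon + str = 269 + 7 + 28 = 304
Multiply by 2.5:
304 * 2.5 = 760.0

760.0 damage


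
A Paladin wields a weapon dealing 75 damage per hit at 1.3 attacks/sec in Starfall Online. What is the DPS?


DPS = damage * attack_speed
= 75 * 1.3
= 97.5

97.5 DPS


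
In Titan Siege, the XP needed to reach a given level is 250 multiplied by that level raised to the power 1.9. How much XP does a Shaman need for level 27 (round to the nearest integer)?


XP = 250 * level^1.9
Substitute level = 27:
XP = 250 * 27^1.9
= 250 * 524.3136
= 131078

131078 XP


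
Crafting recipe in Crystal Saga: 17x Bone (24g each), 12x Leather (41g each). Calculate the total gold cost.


Cost breakdown:
  Bone: 17 * 24 = 408
  Leather: 12 * 41 = 492
Total = 408 + 492 = 900

900 gold


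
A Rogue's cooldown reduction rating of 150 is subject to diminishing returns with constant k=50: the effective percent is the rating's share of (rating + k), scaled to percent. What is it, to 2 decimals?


effective% = rating / (rating + k) * 100
= 150 / (150 + 50) * 100
= 150 / 200 * 100
= 0.75 * 100
= 75.00%

75.00%


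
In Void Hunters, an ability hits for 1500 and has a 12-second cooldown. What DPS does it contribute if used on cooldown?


DPS = damage / cooldown
= 1500 / 12
= 125.00

125.00 DPS


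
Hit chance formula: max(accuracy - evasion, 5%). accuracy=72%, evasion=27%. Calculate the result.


accuracy - evasion = 72 - 27 = 45
Apply floor: max(45, 5) = 45
Hit chance = 45%

45%


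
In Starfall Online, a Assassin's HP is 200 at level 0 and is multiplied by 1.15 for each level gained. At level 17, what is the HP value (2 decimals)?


value = base * growth^level
= 200 * 1.15^17
= 200 * 10.761264
= 2152.25

2152.25 HP


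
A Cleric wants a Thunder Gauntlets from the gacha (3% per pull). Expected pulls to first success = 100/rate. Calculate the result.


Expected pulls for a geometric distribution = 1/p = 100 / rate%
= 100 / 3
= 33.33

33.33 pulls


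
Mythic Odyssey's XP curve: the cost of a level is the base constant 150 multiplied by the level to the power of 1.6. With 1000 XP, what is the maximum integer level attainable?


XP = 150 * level^1.6, so level = (XP / 150)^(1/1.6)
= (1000 / 150)^(1/1.6)
= 6.6667^0.625
= 3.273
Floor: level = 3

level 3


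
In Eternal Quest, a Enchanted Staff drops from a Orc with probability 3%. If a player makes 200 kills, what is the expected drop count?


Expected drops = kills * (drop_rate / 100)
= 200 * (3 / 100)
= 200 * 0.03
= 6.0

6.0 drops


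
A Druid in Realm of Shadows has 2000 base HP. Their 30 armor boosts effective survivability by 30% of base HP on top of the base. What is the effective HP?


EHP = 2000 * (1 + 30/100)
= 2000 * (1 + 0.3)
= 2000 * 1.3
= 2600.0

2600.0 EHP


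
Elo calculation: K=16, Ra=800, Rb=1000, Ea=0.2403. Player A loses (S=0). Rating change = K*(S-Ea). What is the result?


Elo update: delta = K * (S - Ea), where S = 0 (loses)
S - Ea = 0 - 0.2403 = -0.2403
Rating change = 16 * -0.2403
= -3.84

-3.84 rating points


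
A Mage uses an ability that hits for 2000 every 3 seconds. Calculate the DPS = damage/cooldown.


DPS = damage / cooldown
= 2000 / 3
= 666.67

666.67 DPS


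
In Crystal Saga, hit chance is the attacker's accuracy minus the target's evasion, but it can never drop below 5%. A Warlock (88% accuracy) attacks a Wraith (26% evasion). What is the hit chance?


accuracy - evasion = 88 - 26 = 62
Apply floor: max(62, 5) = 62
Hit chance = 62%

62%


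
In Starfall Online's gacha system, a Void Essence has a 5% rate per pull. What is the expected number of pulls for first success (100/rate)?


Expected pulls for a geometric distribution = 1/p = 100 / rate%
= 100 / 5
= 20.0

20.0 pulls


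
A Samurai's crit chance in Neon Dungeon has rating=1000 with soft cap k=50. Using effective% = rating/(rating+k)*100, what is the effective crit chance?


effective% = rating / (rating + k) * 100
= 1000 / (1000 + 50) * 100
= 1000 / 1050 * 100
= 0.952381 * 100
= 95.24%

95.24%


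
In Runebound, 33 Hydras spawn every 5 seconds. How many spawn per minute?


Spawns per minute = count * (60 / interval)
= 33 * (60 / 5)
= 33 * 12.0
= 396.0

396.0 per minute


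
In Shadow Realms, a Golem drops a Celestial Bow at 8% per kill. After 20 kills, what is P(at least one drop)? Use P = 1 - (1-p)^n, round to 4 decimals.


P(at least one) = 1 - P(none) = 1 - (1-p)^n
p = 8/100 = 0.08
1 - p = 0.92
(1 - p)^20 = 0.92^20 = 0.188693
P(at least one) = 1 - 0.188693 = 0.8113

0.8113


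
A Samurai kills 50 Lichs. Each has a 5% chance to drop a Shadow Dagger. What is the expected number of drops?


Expected drops = kills * (drop_rate / 100)
= 50 * (5 / 100)
= 50 * 0.05
= 2.5

2.5 drops


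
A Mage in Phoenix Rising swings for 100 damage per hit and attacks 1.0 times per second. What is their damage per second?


DPS = damage * attack_speed
= 100 * 1.0
= 100.0

100.0 DPS


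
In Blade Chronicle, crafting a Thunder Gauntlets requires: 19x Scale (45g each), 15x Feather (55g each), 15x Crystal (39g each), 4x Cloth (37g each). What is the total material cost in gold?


Cost breakdown:
  Scale: 19 * 45 = 855
  Feather: 15 * 55 = 825
  Crystal: 15 * 39 = 585
  Cloth: 4 * 37 = 148
Total = 855 + 825 + 585 + 148 = 2413

2413 gold


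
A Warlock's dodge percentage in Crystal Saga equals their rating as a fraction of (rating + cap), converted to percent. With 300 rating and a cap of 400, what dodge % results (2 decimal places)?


dodge% = 300 / (300 + 400) * 100
= 300 / 700 * 100
= 0.428571 * 100
= 42.86%

42.86%


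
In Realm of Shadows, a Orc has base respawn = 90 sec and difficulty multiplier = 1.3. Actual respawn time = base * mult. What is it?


Respawn time = base * multiplier
= 90 * 1.3
= 117.0 seconds

117.0 seconds


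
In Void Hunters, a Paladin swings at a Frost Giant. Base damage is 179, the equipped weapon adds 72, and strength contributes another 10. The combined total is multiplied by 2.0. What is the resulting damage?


Sum base + weapon + str = 179 + 72 + 10 = 261
Multiply by 2.0:
261 * 2.0 = 522.0

522.0 damage


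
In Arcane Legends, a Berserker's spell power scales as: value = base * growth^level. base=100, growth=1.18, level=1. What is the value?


value = base * growth^level
= 100 * 1.18^1
= 100 * 1.18
= 118.00

118.00 spell power


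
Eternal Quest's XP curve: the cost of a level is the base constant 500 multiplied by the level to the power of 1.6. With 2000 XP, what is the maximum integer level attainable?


XP = 500 * level^1.6, so level = (XP / 500)^(1/1.6)
= (2000 / 500)^(1/1.6)
= 4.0^0.625
= 2.3784
Floor: level = 2

level 2


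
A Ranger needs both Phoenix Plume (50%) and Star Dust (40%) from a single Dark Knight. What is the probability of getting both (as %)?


For independent events, P(both) = P(A) * P(B)
= 50% * 40%
= 2000 / 100 %
= 20.0%

20.0%


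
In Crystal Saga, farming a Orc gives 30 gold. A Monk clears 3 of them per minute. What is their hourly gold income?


Gold per minute = 30 * 3 = 90
Gold per hour = 90 * 60 = 5400

5400 gold/hour


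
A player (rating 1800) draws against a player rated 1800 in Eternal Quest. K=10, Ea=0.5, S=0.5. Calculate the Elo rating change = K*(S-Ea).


Elo update: delta = K * (S - Ea), where S = 0.5 (draws)
S - Ea = 0.5 - 0.5 = 0.0
Rating change = 10 * 0.0
= 0.00

0.00 rating points


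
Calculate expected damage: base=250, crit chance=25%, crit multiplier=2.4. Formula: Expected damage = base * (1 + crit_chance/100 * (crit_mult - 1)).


E[dmg] = base * (1 + crit_chance * (crit_mult - 1))
cc as decimal = 25/100 = 0.25
cm - 1 = 2.4 - 1 = 1.4
Bonus factor = 0.25 * 1.4 = 0.35
Total multiplier = 1 + 0.35 = 1.35
Expected damage = 250 * 1.35 = 337.50

337.50 damage


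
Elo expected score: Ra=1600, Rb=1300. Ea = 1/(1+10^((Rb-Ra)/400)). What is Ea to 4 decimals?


Elo expected score: Ea = 1/(1 + 10^((Rb-Ra)/400))
Rb - Ra = 1300 - 1600 = -300
(Rb-Ra)/400 = -300/400 = -0.75
10^-0.75 = 0.177828
Ea = 1/(1 + 0.177828) = 1/1.177828 = 0.8490

0.8490


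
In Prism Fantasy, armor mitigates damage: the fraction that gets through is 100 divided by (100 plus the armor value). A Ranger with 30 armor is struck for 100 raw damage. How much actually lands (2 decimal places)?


actual = 100 * 100 / (100 + 30)
= 100 * 100 / 130
= 10000 / 130
= 76.92

76.92 damage


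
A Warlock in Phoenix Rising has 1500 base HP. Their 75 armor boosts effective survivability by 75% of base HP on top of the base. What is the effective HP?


EHP = 1500 * (1 + 75/100)
= 1500 * (1 + 0.75)
= 1500 * 1.75
= 2625.0

2625.0 EHP


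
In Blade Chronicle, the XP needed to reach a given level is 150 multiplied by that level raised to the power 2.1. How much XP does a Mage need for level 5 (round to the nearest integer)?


XP = 150 * level^2.1
Substitute level = 5:
XP = 150 * 5^2.1
= 150 * 29.3655
= 4405

4405 XP


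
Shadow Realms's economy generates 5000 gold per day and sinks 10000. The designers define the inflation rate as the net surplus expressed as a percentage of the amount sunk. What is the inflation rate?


Net gold = 5000 - 10000 = -5000
Inflation rate = net / sunk * 100 = -5000 / 10000 * 100
= -0.5 * 100
= -50.00%

-50.00%


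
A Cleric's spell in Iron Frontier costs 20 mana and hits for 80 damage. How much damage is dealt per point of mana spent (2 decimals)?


Efficiency = damage / mana
= 80 / 20
= 4.00

4.00 dmg/mana


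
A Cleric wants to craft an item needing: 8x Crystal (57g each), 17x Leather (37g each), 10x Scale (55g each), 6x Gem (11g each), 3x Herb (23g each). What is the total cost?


Cost breakdown:
  Crystal: 8 * 57 = 456
  Leather: 17 * 37 = 629
  Scale: 10 * 55 = 550
  Gem: 6 * 11 = 66
  Herb: 3 * 23 = 69
Total = 456 + 629 + 550 + 66 + 69 = 1770

1770 gold


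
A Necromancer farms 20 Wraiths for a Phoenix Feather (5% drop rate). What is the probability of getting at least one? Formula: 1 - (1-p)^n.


P(at least one) = 1 - P(none) = 1 - (1-p)^n
p = 5/100 = 0.05
1 - p = 0.95
(1 - p)^20 = 0.95^20 = 0.358486
P(at least one) = 1 - 0.358486 = 0.6415

0.6415


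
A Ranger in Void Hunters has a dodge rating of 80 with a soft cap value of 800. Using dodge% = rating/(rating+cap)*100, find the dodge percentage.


dodge% = 80 / (80 + 800) * 100
= 80 / 880 * 100
= 0.090909 * 100
= 9.09%

9.09%


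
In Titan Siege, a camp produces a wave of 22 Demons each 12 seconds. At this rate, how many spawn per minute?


Spawns per minute = count * (60 / interval)
= 22 * (60 / 12)
= 22 * 5.0
= 110.0

110.0 per minute


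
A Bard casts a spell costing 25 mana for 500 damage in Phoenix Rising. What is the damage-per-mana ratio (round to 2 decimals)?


Efficiency = damage / mana
= 500 / 25
= 20.00

20.00 dmg/mana


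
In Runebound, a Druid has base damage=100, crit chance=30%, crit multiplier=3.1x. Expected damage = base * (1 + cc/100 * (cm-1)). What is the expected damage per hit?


E[dmg] = base * (1 + crit_chance * (crit_mult - 1))
cc as decimal = 30/100 = 0.3
cm - 1 = 3.1 - 1 = 2.1
Bonus factor = 0.3 * 2.1 = 0.63
Total multiplier = 1 + 0.63 = 1.63
Expected damage = 100 * 1.63 = 163.00

163.00 damage
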